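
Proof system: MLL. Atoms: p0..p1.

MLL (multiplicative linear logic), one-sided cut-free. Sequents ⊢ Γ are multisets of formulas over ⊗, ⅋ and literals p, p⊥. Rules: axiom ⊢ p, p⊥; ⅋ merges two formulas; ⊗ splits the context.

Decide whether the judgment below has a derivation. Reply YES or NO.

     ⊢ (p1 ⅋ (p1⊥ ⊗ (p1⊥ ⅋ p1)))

Proof tree:
[⅋]  ⊢ (p1 ⅋ (p1⊥ ⊗ (p1⊥ ⅋ p1)))
  [⊗]  ⊢ p1, (p1⊥ ⊗ (p1⊥ ⅋ p1))
    [Ax]  ⊢ p1, p1⊥
    [⅋]  ⊢ (p1⊥ ⅋ p1)
      [Ax]  ⊢ p1, p1⊥

Result: YES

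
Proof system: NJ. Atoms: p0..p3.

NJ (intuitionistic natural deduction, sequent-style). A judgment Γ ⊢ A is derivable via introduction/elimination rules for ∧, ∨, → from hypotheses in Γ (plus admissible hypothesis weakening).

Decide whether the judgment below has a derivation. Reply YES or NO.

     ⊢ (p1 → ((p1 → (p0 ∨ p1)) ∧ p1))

Proof tree:
[→I]  ⊢ (p1 → ((p1 → (p0 ∨ p1)) ∧ p1))
  [∧I] p1 ⊢ ((p1 → (p0 ∨ p1)) ∧ p1)
    [→I]  ⊢ (p1 → (p0 ∨ p1))
      [∨I₂] p1 ⊢ (p0 ∨ p1)
        [Ax] p1 ⊢ p1
    [Ax] p1 ⊢ p1

Result: YES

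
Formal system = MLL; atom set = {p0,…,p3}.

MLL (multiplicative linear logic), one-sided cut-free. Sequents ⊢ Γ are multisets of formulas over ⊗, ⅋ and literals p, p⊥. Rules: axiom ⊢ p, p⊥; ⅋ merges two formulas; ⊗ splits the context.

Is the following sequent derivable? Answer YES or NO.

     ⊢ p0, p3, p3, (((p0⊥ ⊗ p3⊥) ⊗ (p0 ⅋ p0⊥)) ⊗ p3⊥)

Derivation (root first):
[⊗]  ⊢ p0, p3, p3, (((p0⊥ ⊗ p3⊥) ⊗ (p0 ⅋ p0⊥)) ⊗ p3⊥)
  [⊗]  ⊢ p0, p3, ((p0⊥ ⊗ p3⊥) ⊗ (p0 ⅋ p0⊥))
    [⊗]  ⊢ p0, p3, (p0⊥ ⊗ p3⊥)
      [Ax]  ⊢ p0, p0⊥
      [Ax]  ⊢ p3, p3⊥
    [⅋]  ⊢ (p0 ⅋ p0⊥)
      [Ax]  ⊢ p0, p0⊥
  [Ax]  ⊢ p3, p3⊥

Result: YES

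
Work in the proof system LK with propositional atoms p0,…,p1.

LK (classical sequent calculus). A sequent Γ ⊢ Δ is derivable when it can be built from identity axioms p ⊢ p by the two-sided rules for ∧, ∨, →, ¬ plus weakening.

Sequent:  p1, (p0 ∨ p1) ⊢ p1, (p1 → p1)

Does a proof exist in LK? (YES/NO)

Derivation trace:
[∨L] p1, (p0 ∨ p1) ⊢ p1, (p1 → p1)
  [WL] p1, p1, p0 ⊢ p1
    [WL] p1, p1 ⊢ p1
      [Ax] p1 ⊢ p1
  [→R] p1 ⊢ (p1 → p1)
    [WL] p1, p1 ⊢ p1
      [Ax] p1 ⊢ p1

Result: YES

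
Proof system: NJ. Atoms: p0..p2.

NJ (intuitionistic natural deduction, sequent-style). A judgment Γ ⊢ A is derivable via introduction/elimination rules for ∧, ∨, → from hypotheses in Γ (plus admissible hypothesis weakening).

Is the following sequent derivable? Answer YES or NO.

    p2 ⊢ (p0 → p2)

Derivation (root first):
[→I] p2 ⊢ (p0 → p2)
  [Wk] p2, p0 ⊢ p2
    [Ax] p2 ⊢ p2

Result: YES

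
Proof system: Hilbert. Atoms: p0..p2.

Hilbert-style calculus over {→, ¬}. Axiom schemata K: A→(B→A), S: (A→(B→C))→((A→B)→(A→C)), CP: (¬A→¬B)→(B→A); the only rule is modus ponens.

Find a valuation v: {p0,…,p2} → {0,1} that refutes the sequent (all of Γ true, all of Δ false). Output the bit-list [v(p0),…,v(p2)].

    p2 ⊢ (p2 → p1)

Truth-table refutation:
  v=000: Γ:[p2=F] Δ:[(p2 → p1)=T] refutes=False
  v=001: Γ:[p2=T] Δ:[(p2 → p1)=F] refutes=True  ← countermodel

Result: [0, 0, 1]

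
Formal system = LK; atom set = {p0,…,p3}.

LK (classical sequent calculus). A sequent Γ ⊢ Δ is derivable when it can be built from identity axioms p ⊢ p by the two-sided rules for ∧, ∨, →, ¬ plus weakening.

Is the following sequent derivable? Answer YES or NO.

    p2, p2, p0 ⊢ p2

Proof tree:
[WL] p2, p2, p0 ⊢ p2
  [WL] p2, p2 ⊢ p2
    [Ax] p2 ⊢ p2

Result: YES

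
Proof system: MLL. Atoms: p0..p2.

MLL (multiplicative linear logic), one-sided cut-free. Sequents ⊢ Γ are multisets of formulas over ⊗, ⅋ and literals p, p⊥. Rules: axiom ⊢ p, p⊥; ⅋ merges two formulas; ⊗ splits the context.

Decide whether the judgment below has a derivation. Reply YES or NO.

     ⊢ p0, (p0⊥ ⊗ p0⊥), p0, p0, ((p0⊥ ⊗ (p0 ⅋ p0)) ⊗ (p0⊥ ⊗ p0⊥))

Derivation trace:
[⊗]  ⊢ p0, (p0⊥ ⊗ p0⊥), p0, p0, ((p0⊥ ⊗ (p0 ⅋ p0)) ⊗ (p0⊥ ⊗ p0⊥))
  [⊗]  ⊢ p0, (p0⊥ ⊗ p0⊥), (p0⊥ ⊗ (p0 ⅋ p0))
    [Ax]  ⊢ p0, p0⊥
    [⅋]  ⊢ (p0⊥ ⊗ p0⊥), (p0 ⅋ p0)
      [⊗]  ⊢ p0, p0, (p0⊥ ⊗ p0⊥)
        [Ax]  ⊢ p0, p0⊥
        [Ax]  ⊢ p0, p0⊥
  [⊗]  ⊢ p0, p0, (p0⊥ ⊗ p0⊥)
    [Ax]  ⊢ p0, p0⊥
    [Ax]  ⊢ p0, p0⊥

Result: YES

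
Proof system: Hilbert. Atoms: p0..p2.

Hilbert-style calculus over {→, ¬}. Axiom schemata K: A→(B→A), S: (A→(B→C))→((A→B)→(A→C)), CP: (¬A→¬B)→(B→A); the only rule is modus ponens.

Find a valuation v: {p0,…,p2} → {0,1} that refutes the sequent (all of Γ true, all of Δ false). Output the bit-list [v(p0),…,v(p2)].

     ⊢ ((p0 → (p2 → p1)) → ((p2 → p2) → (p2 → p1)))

Search for a countermodel by truth-table:
  v=000: Γ:[] Δ:[((p0 → (p2 → p1)) → ((p2 → p2) → (p2 → p1)))=T] refutes=False
  v=001: Γ:[] Δ:[((p0 → (p2 → p1)) → ((p2 → p2) → (p2 → p1)))=F] refutes=True  ← countermodel

Result: [0, 0, 1]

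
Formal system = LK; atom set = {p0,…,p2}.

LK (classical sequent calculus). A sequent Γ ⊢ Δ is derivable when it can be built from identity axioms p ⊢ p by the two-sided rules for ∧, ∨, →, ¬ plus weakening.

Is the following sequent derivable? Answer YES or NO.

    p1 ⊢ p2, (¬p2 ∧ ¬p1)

Truth-table refutation:
  v=000: Γ:[p1=F] Δ:[p2=F, (¬p2 ∧ ¬p1)=T] refutes=False
  v=001: Γ:[p1=F] Δ:[p2=T, (¬p2 ∧ ¬p1)=F] refutes=False
  v=010: Γ:[p1=T] Δ:[p2=F, (¬p2 ∧ ¬p1)=F] refutes=True  ← countermodel

Result: NO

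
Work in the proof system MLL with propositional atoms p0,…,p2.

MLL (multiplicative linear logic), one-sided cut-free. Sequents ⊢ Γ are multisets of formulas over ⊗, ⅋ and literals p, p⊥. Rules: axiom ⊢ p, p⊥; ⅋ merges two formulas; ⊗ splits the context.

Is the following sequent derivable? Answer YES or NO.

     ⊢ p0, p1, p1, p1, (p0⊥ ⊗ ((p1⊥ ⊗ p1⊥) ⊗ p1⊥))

Proof tree:
[⊗]  ⊢ p0, p1, p1, p1, (p0⊥ ⊗ ((p1⊥ ⊗ p1⊥) ⊗ p1⊥))
  [Ax]  ⊢ p0, p0⊥
  [⊗]  ⊢ p1, p1, p1, ((p1⊥ ⊗ p1⊥) ⊗ p1⊥)
    [⊗]  ⊢ p1, p1, (p1⊥ ⊗ p1⊥)
      [Ax]  ⊢ p1, p1⊥
      [Ax]  ⊢ p1, p1⊥
    [Ax]  ⊢ p1, p1⊥

Result: YES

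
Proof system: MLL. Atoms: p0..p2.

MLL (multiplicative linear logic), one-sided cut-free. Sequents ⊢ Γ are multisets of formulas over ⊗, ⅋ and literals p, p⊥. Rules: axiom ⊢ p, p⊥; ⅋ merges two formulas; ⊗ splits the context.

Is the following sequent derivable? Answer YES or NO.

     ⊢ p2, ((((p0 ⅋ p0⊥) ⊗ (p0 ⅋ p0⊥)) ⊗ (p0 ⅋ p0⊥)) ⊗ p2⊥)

Derivation (root first):
[⊗]  ⊢ p2, ((((p0 ⅋ p0⊥) ⊗ (p0 ⅋ p0⊥)) ⊗ (p0 ⅋ p0⊥)) ⊗ p2⊥)
  [⊗]  ⊢ (((p0 ⅋ p0⊥) ⊗ (p0 ⅋ p0⊥)) ⊗ (p0 ⅋ p0⊥))
    [⊗]  ⊢ ((p0 ⅋ p0⊥) ⊗ (p0 ⅋ p0⊥))
      [⅋]  ⊢ (p0 ⅋ p0⊥)
        [Ax]  ⊢ p0, p0⊥
      [⅋]  ⊢ (p0 ⅋ p0⊥)
        [Ax]  ⊢ p0, p0⊥
    [⅋]  ⊢ (p0 ⅋ p0⊥)
      [Ax]  ⊢ p0, p0⊥
  [Ax]  ⊢ p2, p2⊥

Result: YES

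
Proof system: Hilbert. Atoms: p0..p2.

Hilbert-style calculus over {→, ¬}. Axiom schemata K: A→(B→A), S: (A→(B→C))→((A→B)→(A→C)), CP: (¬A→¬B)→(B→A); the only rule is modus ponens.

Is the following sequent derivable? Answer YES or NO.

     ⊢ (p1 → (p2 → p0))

Search for a countermodel by truth-table:
  v=000: Γ:[] Δ:[(p1 → (p2 → p0))=T] refutes=False
  v=001: Γ:[] Δ:[(p1 → (p2 → p0))=T] refutes=False
  v=010: Γ:[] Δ:[(p1 → (p2 → p0))=T] refutes=False
  v=011: Γ:[] Δ:[(p1 → (p2 → p0))=F] refutes=True  ← countermodel

Result: NO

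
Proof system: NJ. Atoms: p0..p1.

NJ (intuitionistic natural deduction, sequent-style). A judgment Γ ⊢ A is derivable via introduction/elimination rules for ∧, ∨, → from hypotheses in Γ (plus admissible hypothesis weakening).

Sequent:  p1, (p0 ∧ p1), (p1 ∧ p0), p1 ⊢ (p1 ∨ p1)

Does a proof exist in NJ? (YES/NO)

Proof tree:
[Wk] p1, (p0 ∧ p1), (p1 ∧ p0), p1 ⊢ (p1 ∨ p1)
  [Wk] p1, (p0 ∧ p1), (p1 ∧ p0) ⊢ (p1 ∨ p1)
    [∨I₁] p1, (p0 ∧ p1) ⊢ (p1 ∨ p1)
      [Wk] p1, (p0 ∧ p1) ⊢ p1
        [Ax] p1 ⊢ p1

Result: YES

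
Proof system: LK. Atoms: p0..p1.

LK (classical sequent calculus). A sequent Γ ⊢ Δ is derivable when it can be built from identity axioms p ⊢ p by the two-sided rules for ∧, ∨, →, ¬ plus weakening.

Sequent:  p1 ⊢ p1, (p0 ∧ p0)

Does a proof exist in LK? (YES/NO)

Derivation trace:
[∧R] p1 ⊢ p1, (p0 ∧ p0)
  [WR] p1 ⊢ p1, p0
    [Ax] p1 ⊢ p1
  [WR] p1 ⊢ p1, p0
    [Ax] p1 ⊢ p1

Result: YES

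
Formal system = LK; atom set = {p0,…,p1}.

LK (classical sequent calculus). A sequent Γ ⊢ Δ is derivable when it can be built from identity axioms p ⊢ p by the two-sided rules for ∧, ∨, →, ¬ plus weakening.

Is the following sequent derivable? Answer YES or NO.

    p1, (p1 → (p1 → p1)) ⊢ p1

Derivation (root first):
[→L] p1, (p1 → (p1 → p1)) ⊢ p1
  [Ax] p1 ⊢ p1
  [→L] p1, (p1 → p1) ⊢ p1
    [Ax] p1 ⊢ p1
    [Ax] p1 ⊢ p1

Result: YES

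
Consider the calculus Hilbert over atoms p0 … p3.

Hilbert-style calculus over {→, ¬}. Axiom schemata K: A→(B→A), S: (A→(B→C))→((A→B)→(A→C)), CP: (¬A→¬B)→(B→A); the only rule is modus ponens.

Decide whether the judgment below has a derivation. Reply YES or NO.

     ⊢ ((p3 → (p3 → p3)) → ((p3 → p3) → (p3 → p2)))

Enumerate valuations to refute Γ ⊢ Δ:
  v=0000: Γ:[] Δ:[((p3 → (p3 → p3)) → ((p3 → p3) → (p3 → p2)))=T] refutes=False
  v=0001: Γ:[] Δ:[((p3 → (p3 → p3)) → ((p3 → p3) → (p3 → p2)))=F] refutes=True  ← countermodel

Result: NO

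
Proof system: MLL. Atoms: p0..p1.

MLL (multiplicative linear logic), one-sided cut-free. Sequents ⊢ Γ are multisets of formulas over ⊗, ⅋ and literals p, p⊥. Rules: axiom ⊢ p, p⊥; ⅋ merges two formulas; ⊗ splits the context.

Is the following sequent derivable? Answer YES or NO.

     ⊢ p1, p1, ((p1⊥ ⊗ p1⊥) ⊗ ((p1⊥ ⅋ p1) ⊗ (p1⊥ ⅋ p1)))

Derivation (root first):
[⊗]  ⊢ p1, p1, ((p1⊥ ⊗ p1⊥) ⊗ ((p1⊥ ⅋ p1) ⊗ (p1⊥ ⅋ p1)))
  [⊗]  ⊢ p1, p1, (p1⊥ ⊗ p1⊥)
    [Ax]  ⊢ p1, p1⊥
    [Ax]  ⊢ p1, p1⊥
  [⊗]  ⊢ ((p1⊥ ⅋ p1) ⊗ (p1⊥ ⅋ p1))
    [⅋]  ⊢ (p1⊥ ⅋ p1)
      [Ax]  ⊢ p1, p1⊥
    [⅋]  ⊢ (p1⊥ ⅋ p1)
      [Ax]  ⊢ p1, p1⊥

Result: YES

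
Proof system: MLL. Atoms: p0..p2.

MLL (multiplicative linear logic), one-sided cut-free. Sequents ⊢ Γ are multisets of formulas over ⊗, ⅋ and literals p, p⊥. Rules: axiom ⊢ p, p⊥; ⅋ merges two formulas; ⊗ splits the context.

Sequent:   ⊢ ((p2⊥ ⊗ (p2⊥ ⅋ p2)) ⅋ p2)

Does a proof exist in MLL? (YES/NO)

Proof tree:
[⅋]  ⊢ ((p2⊥ ⊗ (p2⊥ ⅋ p2)) ⅋ p2)
  [⊗]  ⊢ p2, (p2⊥ ⊗ (p2⊥ ⅋ p2))
    [Ax]  ⊢ p2, p2⊥
    [⅋]  ⊢ (p2⊥ ⅋ p2)
      [Ax]  ⊢ p2, p2⊥

Result: YES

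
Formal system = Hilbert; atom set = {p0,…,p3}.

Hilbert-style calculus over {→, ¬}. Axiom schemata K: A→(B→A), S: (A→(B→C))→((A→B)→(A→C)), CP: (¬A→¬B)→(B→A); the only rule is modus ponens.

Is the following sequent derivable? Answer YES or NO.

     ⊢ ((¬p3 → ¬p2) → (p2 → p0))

Truth-table refutation:
  v=0000: Γ:[] Δ:[((¬p3 → ¬p2) → (p2 → p0))=T] refutes=False
  v=0001: Γ:[] Δ:[((¬p3 → ¬p2) → (p2 → p0))=T] refutes=False
  v=0010: Γ:[] Δ:[((¬p3 → ¬p2) → (p2 → p0))=T] refutes=False
  v=0011: Γ:[] Δ:[((¬p3 → ¬p2) → (p2 → p0))=F] refutes=True  ← countermodel

Result: NO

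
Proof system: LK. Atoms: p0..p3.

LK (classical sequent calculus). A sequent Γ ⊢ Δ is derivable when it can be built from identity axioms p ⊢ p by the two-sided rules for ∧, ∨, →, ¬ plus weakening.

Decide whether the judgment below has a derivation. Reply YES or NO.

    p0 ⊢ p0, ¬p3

Derivation trace:
[¬R] p0 ⊢ p0, ¬p3
  [WL] p0, p3 ⊢ p0
    [Ax] p0 ⊢ p0

Result: YES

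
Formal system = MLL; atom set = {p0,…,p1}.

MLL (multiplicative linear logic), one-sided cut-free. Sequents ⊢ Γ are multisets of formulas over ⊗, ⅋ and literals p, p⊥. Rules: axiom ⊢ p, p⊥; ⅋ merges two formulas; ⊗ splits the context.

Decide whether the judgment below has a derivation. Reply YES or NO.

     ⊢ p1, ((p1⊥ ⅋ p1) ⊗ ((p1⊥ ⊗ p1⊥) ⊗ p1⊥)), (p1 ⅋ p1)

Derivation (root first):
[⅋]  ⊢ p1, ((p1⊥ ⅋ p1) ⊗ ((p1⊥ ⊗ p1⊥) ⊗ p1⊥)), (p1 ⅋ p1)
  [⊗]  ⊢ p1, p1, p1, ((p1⊥ ⅋ p1) ⊗ ((p1⊥ ⊗ p1⊥) ⊗ p1⊥))
    [⅋]  ⊢ (p1⊥ ⅋ p1)
      [Ax]  ⊢ p1, p1⊥
    [⊗]  ⊢ p1, p1, p1, ((p1⊥ ⊗ p1⊥) ⊗ p1⊥)
      [⊗]  ⊢ p1, p1, (p1⊥ ⊗ p1⊥)
        [Ax]  ⊢ p1, p1⊥
        [Ax]  ⊢ p1, p1⊥
      [Ax]  ⊢ p1, p1⊥

Result: YES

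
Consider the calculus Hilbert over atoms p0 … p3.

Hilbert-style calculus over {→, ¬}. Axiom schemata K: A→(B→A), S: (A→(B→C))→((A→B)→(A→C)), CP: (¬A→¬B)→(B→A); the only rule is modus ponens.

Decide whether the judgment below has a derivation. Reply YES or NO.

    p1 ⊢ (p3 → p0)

Search for a countermodel by truth-table:
  v=0000: Γ:[p1=F] Δ:[(p3 → p0)=T] refutes=False
  v=0001: Γ:[p1=F] Δ:[(p3 → p0)=F] refutes=False
  v=0010: Γ:[p1=F] Δ:[(p3 → p0)=T] refutes=False
  v=0011: Γ:[p1=F] Δ:[(p3 → p0)=F] refutes=False
  v=0100: Γ:[p1=T] Δ:[(p3 → p0)=T] refutes=False
  v=0101: Γ:[p1=T] Δ:[(p3 → p0)=F] refutes=True  ← countermodel

Result: NO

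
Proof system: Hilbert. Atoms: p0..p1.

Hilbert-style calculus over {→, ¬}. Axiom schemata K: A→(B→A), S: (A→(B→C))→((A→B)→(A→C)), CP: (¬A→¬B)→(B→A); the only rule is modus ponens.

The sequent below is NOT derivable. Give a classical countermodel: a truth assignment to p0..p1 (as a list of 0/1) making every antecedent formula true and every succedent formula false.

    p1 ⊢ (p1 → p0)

Enumerate valuations to refute Γ ⊢ Δ:
  v=00: Γ:[p1=F] Δ:[(p1 → p0)=T] refutes=False
  v=01: Γ:[p1=T] Δ:[(p1 → p0)=F] refutes=True  ← countermodel

Result: [0, 1]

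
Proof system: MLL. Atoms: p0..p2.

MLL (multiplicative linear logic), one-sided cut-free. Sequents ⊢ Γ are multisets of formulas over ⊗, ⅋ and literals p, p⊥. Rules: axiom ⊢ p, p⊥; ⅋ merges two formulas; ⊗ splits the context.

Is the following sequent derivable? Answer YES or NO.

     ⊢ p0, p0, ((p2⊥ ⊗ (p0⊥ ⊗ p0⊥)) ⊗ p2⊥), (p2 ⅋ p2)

Derivation trace:
[⅋]  ⊢ p0, p0, ((p2⊥ ⊗ (p0⊥ ⊗ p0⊥)) ⊗ p2⊥), (p2 ⅋ p2)
  [⊗]  ⊢ p2, p0, p0, p2, ((p2⊥ ⊗ (p0⊥ ⊗ p0⊥)) ⊗ p2⊥)
    [⊗]  ⊢ p2, p0, p0, (p2⊥ ⊗ (p0⊥ ⊗ p0⊥))
      [Ax]  ⊢ p2, p2⊥
      [⊗]  ⊢ p0, p0, (p0⊥ ⊗ p0⊥)
        [Ax]  ⊢ p0, p0⊥
        [Ax]  ⊢ p0, p0⊥
    [Ax]  ⊢ p2, p2⊥

Result: YES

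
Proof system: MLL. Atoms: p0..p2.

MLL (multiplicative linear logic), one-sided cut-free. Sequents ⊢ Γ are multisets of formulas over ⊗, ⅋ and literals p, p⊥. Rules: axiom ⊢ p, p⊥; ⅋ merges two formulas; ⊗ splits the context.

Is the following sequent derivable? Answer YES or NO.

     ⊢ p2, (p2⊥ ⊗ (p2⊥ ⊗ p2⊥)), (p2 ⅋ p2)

Proof tree:
[⅋]  ⊢ p2, (p2⊥ ⊗ (p2⊥ ⊗ p2⊥)), (p2 ⅋ p2)
  [⊗]  ⊢ p2, p2, p2, (p2⊥ ⊗ (p2⊥ ⊗ p2⊥))
    [Ax]  ⊢ p2, p2⊥
    [⊗]  ⊢ p2, p2, (p2⊥ ⊗ p2⊥)
      [Ax]  ⊢ p2, p2⊥
      [Ax]  ⊢ p2, p2⊥

Result: YES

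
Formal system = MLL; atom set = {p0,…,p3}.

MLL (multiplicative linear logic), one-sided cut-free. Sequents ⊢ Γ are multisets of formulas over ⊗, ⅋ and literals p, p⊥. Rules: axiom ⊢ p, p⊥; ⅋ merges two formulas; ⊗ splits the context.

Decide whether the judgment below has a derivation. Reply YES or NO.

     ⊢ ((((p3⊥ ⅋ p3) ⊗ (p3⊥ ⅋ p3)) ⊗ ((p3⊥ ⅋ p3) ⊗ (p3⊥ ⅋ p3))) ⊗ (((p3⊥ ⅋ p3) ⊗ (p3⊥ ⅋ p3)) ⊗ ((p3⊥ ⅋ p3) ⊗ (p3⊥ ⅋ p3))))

Proof tree:
[⊗]  ⊢ ((((p3⊥ ⅋ p3) ⊗ (p3⊥ ⅋ p3)) ⊗ ((p3⊥ ⅋ p3) ⊗ (p3⊥ ⅋ p3))) ⊗ (((p3⊥ ⅋ p3) ⊗ (p3⊥ ⅋ p3)) ⊗ ((p3⊥ ⅋ p3) ⊗ (p3⊥ ⅋ p3))))
  [⊗]  ⊢ (((p3⊥ ⅋ p3) ⊗ (p3⊥ ⅋ p3)) ⊗ ((p3⊥ ⅋ p3) ⊗ (p3⊥ ⅋ p3)))
    [⊗]  ⊢ ((p3⊥ ⅋ p3) ⊗ (p3⊥ ⅋ p3))
      [⅋]  ⊢ (p3⊥ ⅋ p3)
        [Ax]  ⊢ p3, p3⊥
      [⅋]  ⊢ (p3⊥ ⅋ p3)
        [Ax]  ⊢ p3, p3⊥
    [⊗]  ⊢ ((p3⊥ ⅋ p3) ⊗ (p3⊥ ⅋ p3))
      [⅋]  ⊢ (p3⊥ ⅋ p3)
        [Ax]  ⊢ p3, p3⊥
      [⅋]  ⊢ (p3⊥ ⅋ p3)
        [Ax]  ⊢ p3, p3⊥
  [⊗]  ⊢ (((p3⊥ ⅋ p3) ⊗ (p3⊥ ⅋ p3)) ⊗ ((p3⊥ ⅋ p3) ⊗ (p3⊥ ⅋ p3)))
    [⊗]  ⊢ ((p3⊥ ⅋ p3) ⊗ (p3⊥ ⅋ p3))
      [⅋]  ⊢ (p3⊥ ⅋ p3)
        [Ax]  ⊢ p3, p3⊥
      [⅋]  ⊢ (p3⊥ ⅋ p3)
        [Ax]  ⊢ p3, p3⊥
    [⊗]  ⊢ ((p3⊥ ⅋ p3) ⊗ (p3⊥ ⅋ p3))
      [⅋]  ⊢ (p3⊥ ⅋ p3)
        [Ax]  ⊢ p3, p3⊥
      [⅋]  ⊢ (p3⊥ ⅋ p3)
        [Ax]  ⊢ p3, p3⊥

Result: YES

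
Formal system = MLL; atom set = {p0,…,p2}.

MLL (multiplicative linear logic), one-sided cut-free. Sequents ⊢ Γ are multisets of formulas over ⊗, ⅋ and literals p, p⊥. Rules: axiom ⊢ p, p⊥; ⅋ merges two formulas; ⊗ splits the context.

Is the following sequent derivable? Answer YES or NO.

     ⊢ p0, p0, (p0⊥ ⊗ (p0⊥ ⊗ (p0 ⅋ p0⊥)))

Proof tree:
[⊗]  ⊢ p0, p0, (p0⊥ ⊗ (p0⊥ ⊗ (p0 ⅋ p0⊥)))
  [Ax]  ⊢ p0, p0⊥
  [⊗]  ⊢ p0, (p0⊥ ⊗ (p0 ⅋ p0⊥))
    [Ax]  ⊢ p0, p0⊥
    [⅋]  ⊢ (p0 ⅋ p0⊥)
      [Ax]  ⊢ p0, p0⊥

Result: YES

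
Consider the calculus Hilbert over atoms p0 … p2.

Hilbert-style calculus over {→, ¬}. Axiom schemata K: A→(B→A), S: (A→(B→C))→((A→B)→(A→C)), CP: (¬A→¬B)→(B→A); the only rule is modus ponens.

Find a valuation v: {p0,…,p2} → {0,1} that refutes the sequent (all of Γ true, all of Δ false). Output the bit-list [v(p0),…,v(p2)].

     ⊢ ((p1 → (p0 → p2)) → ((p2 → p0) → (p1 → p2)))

Truth-table refutation:
  v=000: Γ:[] Δ:[((p1 → (p0 → p2)) → ((p2 → p0) → (p1 → p2)))=T] refutes=False
  v=001: Γ:[] Δ:[((p1 → (p0 → p2)) → ((p2 → p0) → (p1 → p2)))=T] refutes=False
  v=010: Γ:[] Δ:[((p1 → (p0 → p2)) → ((p2 → p0) → (p1 → p2)))=F] refutes=True  ← countermodel

Result: [0, 1, 0]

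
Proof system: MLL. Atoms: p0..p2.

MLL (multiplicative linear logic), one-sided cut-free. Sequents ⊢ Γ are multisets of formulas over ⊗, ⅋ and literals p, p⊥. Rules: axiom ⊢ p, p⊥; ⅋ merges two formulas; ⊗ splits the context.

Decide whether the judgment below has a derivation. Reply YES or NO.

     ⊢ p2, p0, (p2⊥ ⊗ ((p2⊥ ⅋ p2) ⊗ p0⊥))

Proof tree:
[⊗]  ⊢ p2, p0, (p2⊥ ⊗ ((p2⊥ ⅋ p2) ⊗ p0⊥))
  [Ax]  ⊢ p2, p2⊥
  [⊗]  ⊢ p0, ((p2⊥ ⅋ p2) ⊗ p0⊥)
    [⅋]  ⊢ (p2⊥ ⅋ p2)
      [Ax]  ⊢ p2, p2⊥
    [Ax]  ⊢ p0, p0⊥

Result: YES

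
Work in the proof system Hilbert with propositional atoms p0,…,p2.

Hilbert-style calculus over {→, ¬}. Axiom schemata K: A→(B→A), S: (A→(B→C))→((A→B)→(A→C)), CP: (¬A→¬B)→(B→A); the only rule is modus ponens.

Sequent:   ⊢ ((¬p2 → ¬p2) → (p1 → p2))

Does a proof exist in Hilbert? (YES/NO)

Enumerate valuations to refute Γ ⊢ Δ:
  v=000: Γ:[] Δ:[((¬p2 → ¬p2) → (p1 → p2))=T] refutes=False
  v=001: Γ:[] Δ:[((¬p2 → ¬p2) → (p1 → p2))=T] refutes=False
  v=010: Γ:[] Δ:[((¬p2 → ¬p2) → (p1 → p2))=F] refutes=True  ← countermodel

Result: NO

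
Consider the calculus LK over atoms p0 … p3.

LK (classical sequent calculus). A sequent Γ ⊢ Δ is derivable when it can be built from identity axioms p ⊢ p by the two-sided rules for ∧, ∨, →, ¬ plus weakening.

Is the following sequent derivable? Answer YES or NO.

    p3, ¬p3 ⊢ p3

Proof tree:
[WR] p3, ¬p3 ⊢ p3
  [¬L] p3, ¬p3 ⊢ 
    [Ax] p3 ⊢ p3

Result: YES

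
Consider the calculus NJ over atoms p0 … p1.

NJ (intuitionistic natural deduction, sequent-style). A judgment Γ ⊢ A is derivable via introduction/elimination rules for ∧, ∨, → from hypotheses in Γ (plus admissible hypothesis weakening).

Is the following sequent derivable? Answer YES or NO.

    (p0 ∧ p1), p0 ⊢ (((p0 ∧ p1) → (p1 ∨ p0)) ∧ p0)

Derivation (root first):
[∧I] (p0 ∧ p1), p0 ⊢ (((p0 ∧ p1) → (p1 ∨ p0)) ∧ p0)
  [→I] p0 ⊢ ((p0 ∧ p1) → (p1 ∨ p0))
    [∨I₂] p0, (p0 ∧ p1) ⊢ (p1 ∨ p0)
      [Wk] p0, (p0 ∧ p1) ⊢ p0
        [Ax] p0 ⊢ p0
  [Wk] p0, (p0 ∧ p1) ⊢ p0
    [Ax] p0 ⊢ p0

Result: YES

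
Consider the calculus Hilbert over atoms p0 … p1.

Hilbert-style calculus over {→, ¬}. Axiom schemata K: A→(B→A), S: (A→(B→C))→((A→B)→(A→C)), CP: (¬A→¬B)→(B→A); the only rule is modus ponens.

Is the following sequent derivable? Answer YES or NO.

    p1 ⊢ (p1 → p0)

Truth-table refutation:
  v=00: Γ:[p1=F] Δ:[(p1 → p0)=T] refutes=False
  v=01: Γ:[p1=T] Δ:[(p1 → p0)=F] refutes=True  ← countermodel

Result: NO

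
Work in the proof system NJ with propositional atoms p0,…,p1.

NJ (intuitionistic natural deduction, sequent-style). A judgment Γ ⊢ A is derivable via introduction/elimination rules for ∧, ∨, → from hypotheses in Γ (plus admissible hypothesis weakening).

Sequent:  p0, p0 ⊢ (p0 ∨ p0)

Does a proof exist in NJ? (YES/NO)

Derivation trace:
[∨I₁] p0, p0 ⊢ (p0 ∨ p0)
  [Wk] p0, p0 ⊢ p0
    [Ax] p0 ⊢ p0

Result: YES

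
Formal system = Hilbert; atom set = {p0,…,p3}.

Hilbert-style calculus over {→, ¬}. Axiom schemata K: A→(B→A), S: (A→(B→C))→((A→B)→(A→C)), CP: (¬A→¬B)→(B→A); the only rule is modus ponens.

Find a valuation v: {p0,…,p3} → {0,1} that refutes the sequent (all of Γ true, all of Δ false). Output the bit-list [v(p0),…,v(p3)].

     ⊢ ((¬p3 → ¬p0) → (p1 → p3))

Search for a countermodel by truth-table:
  v=0000: Γ:[] Δ:[((¬p3 → ¬p0) → (p1 → p3))=T] refutes=False
  v=0001: Γ:[] Δ:[((¬p3 → ¬p0) → (p1 → p3))=T] refutes=False
  v=0010: Γ:[] Δ:[((¬p3 → ¬p0) → (p1 → p3))=T] refutes=False
  v=0011: Γ:[] Δ:[((¬p3 → ¬p0) → (p1 → p3))=T] refutes=False
  v=0100: Γ:[] Δ:[((¬p3 → ¬p0) → (p1 → p3))=F] refutes=True  ← countermodel

Result: [0, 1, 0, 0]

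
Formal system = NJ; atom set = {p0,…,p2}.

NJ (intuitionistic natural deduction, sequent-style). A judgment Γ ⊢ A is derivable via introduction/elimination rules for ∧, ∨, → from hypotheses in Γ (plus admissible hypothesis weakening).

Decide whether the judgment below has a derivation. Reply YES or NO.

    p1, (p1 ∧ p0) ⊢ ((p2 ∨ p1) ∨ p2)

Derivation (root first):
[Wk] p1, (p1 ∧ p0) ⊢ ((p2 ∨ p1) ∨ p2)
  [∨I₁] p1 ⊢ ((p2 ∨ p1) ∨ p2)
    [∨I₂] p1 ⊢ (p2 ∨ p1)
      [Ax] p1 ⊢ p1

Result: YES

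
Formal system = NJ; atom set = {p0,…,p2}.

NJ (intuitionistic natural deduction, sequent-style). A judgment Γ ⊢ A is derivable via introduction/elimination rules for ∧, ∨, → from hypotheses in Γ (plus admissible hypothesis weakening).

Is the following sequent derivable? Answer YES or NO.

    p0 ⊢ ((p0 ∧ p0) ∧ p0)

Proof tree:
[∧I] p0 ⊢ ((p0 ∧ p0) ∧ p0)
  [∧I] p0 ⊢ (p0 ∧ p0)
    [Ax] p0 ⊢ p0
    [Ax] p0 ⊢ p0
  [Ax] p0 ⊢ p0

Result: YES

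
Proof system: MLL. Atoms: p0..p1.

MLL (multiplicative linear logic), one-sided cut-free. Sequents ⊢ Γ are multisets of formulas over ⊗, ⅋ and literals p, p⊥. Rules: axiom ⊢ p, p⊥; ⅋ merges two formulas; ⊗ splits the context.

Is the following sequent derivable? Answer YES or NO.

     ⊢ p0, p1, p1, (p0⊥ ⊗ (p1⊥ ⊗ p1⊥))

Derivation (root first):
[⊗]  ⊢ p0, p1, p1, (p0⊥ ⊗ (p1⊥ ⊗ p1⊥))
  [Ax]  ⊢ p0, p0⊥
  [⊗]  ⊢ p1, p1, (p1⊥ ⊗ p1⊥)
    [Ax]  ⊢ p1, p1⊥
    [Ax]  ⊢ p1, p1⊥

Result: YES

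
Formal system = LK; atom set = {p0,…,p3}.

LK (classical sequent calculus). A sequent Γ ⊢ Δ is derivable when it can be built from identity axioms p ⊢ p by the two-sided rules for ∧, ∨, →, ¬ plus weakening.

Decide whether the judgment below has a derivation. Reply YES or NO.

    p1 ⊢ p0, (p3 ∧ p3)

Enumerate valuations to refute Γ ⊢ Δ:
  v=0000: Γ:[p1=F] Δ:[p0=F, (p3 ∧ p3)=F] refutes=False
  v=0001: Γ:[p1=F] Δ:[p0=F, (p3 ∧ p3)=T] refutes=False
  v=0010: Γ:[p1=F] Δ:[p0=F, (p3 ∧ p3)=F] refutes=False
  v=0011: Γ:[p1=F] Δ:[p0=F, (p3 ∧ p3)=T] refutes=False
  v=0100: Γ:[p1=T] Δ:[p0=F, (p3 ∧ p3)=F] refutes=True  ← countermodel

Result: NO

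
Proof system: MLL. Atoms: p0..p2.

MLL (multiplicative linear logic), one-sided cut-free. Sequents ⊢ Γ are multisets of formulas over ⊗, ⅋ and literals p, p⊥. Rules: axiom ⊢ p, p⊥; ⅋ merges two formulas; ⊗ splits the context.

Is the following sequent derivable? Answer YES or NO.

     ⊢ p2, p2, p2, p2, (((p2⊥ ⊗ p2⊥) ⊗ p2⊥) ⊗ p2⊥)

Derivation (root first):
[⊗]  ⊢ p2, p2, p2, p2, (((p2⊥ ⊗ p2⊥) ⊗ p2⊥) ⊗ p2⊥)
  [⊗]  ⊢ p2, p2, p2, ((p2⊥ ⊗ p2⊥) ⊗ p2⊥)
    [⊗]  ⊢ p2, p2, (p2⊥ ⊗ p2⊥)
      [Ax]  ⊢ p2, p2⊥
      [Ax]  ⊢ p2, p2⊥
    [Ax]  ⊢ p2, p2⊥
  [Ax]  ⊢ p2, p2⊥

Result: YES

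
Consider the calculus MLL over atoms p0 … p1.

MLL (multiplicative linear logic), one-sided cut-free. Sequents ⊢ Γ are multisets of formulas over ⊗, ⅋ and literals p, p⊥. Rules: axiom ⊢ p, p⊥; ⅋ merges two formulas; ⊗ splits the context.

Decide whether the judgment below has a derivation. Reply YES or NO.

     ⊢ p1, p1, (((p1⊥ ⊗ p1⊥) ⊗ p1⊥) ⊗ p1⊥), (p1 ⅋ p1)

Derivation trace:
[⅋]  ⊢ p1, p1, (((p1⊥ ⊗ p1⊥) ⊗ p1⊥) ⊗ p1⊥), (p1 ⅋ p1)
  [⊗]  ⊢ p1, p1, p1, p1, (((p1⊥ ⊗ p1⊥) ⊗ p1⊥) ⊗ p1⊥)
    [⊗]  ⊢ p1, p1, p1, ((p1⊥ ⊗ p1⊥) ⊗ p1⊥)
      [⊗]  ⊢ p1, p1, (p1⊥ ⊗ p1⊥)
        [Ax]  ⊢ p1, p1⊥
        [Ax]  ⊢ p1, p1⊥
      [Ax]  ⊢ p1, p1⊥
    [Ax]  ⊢ p1, p1⊥

Result: YES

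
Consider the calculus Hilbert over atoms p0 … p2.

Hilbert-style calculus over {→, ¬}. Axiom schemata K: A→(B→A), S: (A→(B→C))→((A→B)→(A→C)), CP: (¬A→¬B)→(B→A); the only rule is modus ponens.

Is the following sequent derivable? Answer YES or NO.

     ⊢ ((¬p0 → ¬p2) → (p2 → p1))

Search for a countermodel by truth-table:
  v=000: Γ:[] Δ:[((¬p0 → ¬p2) → (p2 → p1))=T] refutes=False
  v=001: Γ:[] Δ:[((¬p0 → ¬p2) → (p2 → p1))=T] refutes=False
  v=010: Γ:[] Δ:[((¬p0 → ¬p2) → (p2 → p1))=T] refutes=False
  v=011: Γ:[] Δ:[((¬p0 → ¬p2) → (p2 → p1))=T] refutes=False
  v=100: Γ:[] Δ:[((¬p0 → ¬p2) → (p2 → p1))=T] refutes=False
  v=101: Γ:[] Δ:[((¬p0 → ¬p2) → (p2 → p1))=F] refutes=True  ← countermodel

Result: NO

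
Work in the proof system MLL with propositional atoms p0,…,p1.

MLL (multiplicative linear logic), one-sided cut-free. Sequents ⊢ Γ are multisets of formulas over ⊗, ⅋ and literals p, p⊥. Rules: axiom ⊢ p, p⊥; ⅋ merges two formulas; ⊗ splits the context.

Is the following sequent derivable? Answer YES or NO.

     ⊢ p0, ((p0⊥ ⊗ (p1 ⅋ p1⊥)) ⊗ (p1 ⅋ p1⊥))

Derivation (root first):
[⊗]  ⊢ p0, ((p0⊥ ⊗ (p1 ⅋ p1⊥)) ⊗ (p1 ⅋ p1⊥))
  [⊗]  ⊢ p0, (p0⊥ ⊗ (p1 ⅋ p1⊥))
    [Ax]  ⊢ p0, p0⊥
    [⅋]  ⊢ (p1 ⅋ p1⊥)
      [Ax]  ⊢ p1, p1⊥
  [⅋]  ⊢ (p1 ⅋ p1⊥)
    [Ax]  ⊢ p1, p1⊥

Result: YES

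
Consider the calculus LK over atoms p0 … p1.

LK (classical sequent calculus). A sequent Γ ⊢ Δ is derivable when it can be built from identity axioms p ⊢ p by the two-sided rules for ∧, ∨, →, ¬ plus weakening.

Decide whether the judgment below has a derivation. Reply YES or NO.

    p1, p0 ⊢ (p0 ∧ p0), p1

Derivation trace:
[WR] p1, p0 ⊢ (p0 ∧ p0), p1
  [∧R] p1, p0 ⊢ (p0 ∧ p0)
    [WL] p0, p1 ⊢ p0
      [Ax] p0 ⊢ p0
    [WL] p0, p1 ⊢ p0
      [Ax] p0 ⊢ p0

Result: YES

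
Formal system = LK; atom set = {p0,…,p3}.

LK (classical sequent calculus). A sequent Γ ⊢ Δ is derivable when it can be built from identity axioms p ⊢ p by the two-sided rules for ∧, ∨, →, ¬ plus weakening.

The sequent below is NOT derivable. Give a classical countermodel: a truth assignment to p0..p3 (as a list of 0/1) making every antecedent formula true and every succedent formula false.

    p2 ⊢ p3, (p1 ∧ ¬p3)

Truth-table refutation:
  v=0000: Γ:[p2=F] Δ:[p3=F, (p1 ∧ ¬p3)=F] refutes=False
  v=0001: Γ:[p2=F] Δ:[p3=T, (p1 ∧ ¬p3)=F] refutes=False
  v=0010: Γ:[p2=T] Δ:[p3=F, (p1 ∧ ¬p3)=F] refutes=True  ← countermodel

Result: [0, 0, 1, 0]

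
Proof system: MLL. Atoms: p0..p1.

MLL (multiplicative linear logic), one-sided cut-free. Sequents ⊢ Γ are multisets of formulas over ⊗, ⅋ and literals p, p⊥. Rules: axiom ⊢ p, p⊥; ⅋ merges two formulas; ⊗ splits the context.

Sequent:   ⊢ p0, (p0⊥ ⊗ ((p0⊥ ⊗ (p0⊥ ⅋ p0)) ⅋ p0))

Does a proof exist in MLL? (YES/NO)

Derivation trace:
[⊗]  ⊢ p0, (p0⊥ ⊗ ((p0⊥ ⊗ (p0⊥ ⅋ p0)) ⅋ p0))
  [Ax]  ⊢ p0, p0⊥
  [⅋]  ⊢ ((p0⊥ ⊗ (p0⊥ ⅋ p0)) ⅋ p0)
    [⊗]  ⊢ p0, (p0⊥ ⊗ (p0⊥ ⅋ p0))
      [Ax]  ⊢ p0, p0⊥
      [⅋]  ⊢ (p0⊥ ⅋ p0)
        [Ax]  ⊢ p0, p0⊥

Result: YES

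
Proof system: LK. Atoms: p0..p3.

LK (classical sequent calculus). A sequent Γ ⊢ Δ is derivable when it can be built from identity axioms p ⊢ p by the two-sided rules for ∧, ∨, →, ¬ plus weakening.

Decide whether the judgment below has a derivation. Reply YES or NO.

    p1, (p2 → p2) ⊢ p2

Search for a countermodel by truth-table:
  v=0000: Γ:[p1=F, (p2 → p2)=T] Δ:[p2=F] refutes=False
  v=0001: Γ:[p1=F, (p2 → p2)=T] Δ:[p2=F] refutes=False
  v=0010: Γ:[p1=F, (p2 → p2)=T] Δ:[p2=T] refutes=False
  v=0011: Γ:[p1=F, (p2 → p2)=T] Δ:[p2=T] refutes=False
  v=0100: Γ:[p1=T, (p2 → p2)=T] Δ:[p2=F] refutes=True  ← countermodel

Result: NO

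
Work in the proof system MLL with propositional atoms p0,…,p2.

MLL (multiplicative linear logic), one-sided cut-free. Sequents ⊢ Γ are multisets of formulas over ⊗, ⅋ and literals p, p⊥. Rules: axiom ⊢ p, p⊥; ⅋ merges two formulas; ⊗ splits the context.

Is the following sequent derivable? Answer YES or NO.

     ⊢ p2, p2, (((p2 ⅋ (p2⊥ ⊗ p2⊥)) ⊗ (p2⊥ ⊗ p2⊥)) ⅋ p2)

Derivation (root first):
[⅋]  ⊢ p2, p2, (((p2 ⅋ (p2⊥ ⊗ p2⊥)) ⊗ (p2⊥ ⊗ p2⊥)) ⅋ p2)
  [⊗]  ⊢ p2, p2, p2, ((p2 ⅋ (p2⊥ ⊗ p2⊥)) ⊗ (p2⊥ ⊗ p2⊥))
    [⅋]  ⊢ p2, (p2 ⅋ (p2⊥ ⊗ p2⊥))
      [⊗]  ⊢ p2, p2, (p2⊥ ⊗ p2⊥)
        [Ax]  ⊢ p2, p2⊥
        [Ax]  ⊢ p2, p2⊥
    [⊗]  ⊢ p2, p2, (p2⊥ ⊗ p2⊥)
      [Ax]  ⊢ p2, p2⊥
      [Ax]  ⊢ p2, p2⊥

Result: YES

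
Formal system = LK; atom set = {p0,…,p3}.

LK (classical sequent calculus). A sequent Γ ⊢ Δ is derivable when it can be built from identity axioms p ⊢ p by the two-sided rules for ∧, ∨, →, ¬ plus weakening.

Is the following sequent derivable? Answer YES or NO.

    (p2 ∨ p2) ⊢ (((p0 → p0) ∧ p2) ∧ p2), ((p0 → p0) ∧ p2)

Derivation (root first):
[∨L] (p2 ∨ p2) ⊢ (((p0 → p0) ∧ p2) ∧ p2), ((p0 → p0) ∧ p2)
  [∧R] p2 ⊢ ((p0 → p0) ∧ p2)
    [→R]  ⊢ (p0 → p0)
      [Ax] p0 ⊢ p0
    [Ax] p2 ⊢ p2
  [∧R] p2 ⊢ (((p0 → p0) ∧ p2) ∧ p2)
    [∧R] p2 ⊢ ((p0 → p0) ∧ p2)
      [→R]  ⊢ (p0 → p0)
        [Ax] p0 ⊢ p0
      [Ax] p2 ⊢ p2
    [Ax] p2 ⊢ p2

Result: YES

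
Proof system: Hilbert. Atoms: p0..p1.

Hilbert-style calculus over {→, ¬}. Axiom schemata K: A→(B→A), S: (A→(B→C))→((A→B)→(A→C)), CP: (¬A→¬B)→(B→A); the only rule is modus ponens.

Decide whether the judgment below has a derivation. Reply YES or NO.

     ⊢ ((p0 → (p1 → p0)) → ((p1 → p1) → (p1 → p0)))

Search for a countermodel by truth-table:
  v=00: Γ:[] Δ:[((p0 → (p1 → p0)) → ((p1 → p1) → (p1 → p0)))=T] refutes=False
  v=01: Γ:[] Δ:[((p0 → (p1 → p0)) → ((p1 → p1) → (p1 → p0)))=F] refutes=True  ← countermodel

Result: NO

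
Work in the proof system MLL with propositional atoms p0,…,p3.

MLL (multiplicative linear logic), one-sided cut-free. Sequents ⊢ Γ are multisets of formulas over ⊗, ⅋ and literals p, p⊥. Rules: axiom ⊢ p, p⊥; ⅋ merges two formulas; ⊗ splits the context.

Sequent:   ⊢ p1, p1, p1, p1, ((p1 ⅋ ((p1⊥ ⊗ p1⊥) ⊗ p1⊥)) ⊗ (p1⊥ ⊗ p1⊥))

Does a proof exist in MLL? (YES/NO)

Derivation (root first):
[⊗]  ⊢ p1, p1, p1, p1, ((p1 ⅋ ((p1⊥ ⊗ p1⊥) ⊗ p1⊥)) ⊗ (p1⊥ ⊗ p1⊥))
  [⅋]  ⊢ p1, p1, (p1 ⅋ ((p1⊥ ⊗ p1⊥) ⊗ p1⊥))
    [⊗]  ⊢ p1, p1, p1, ((p1⊥ ⊗ p1⊥) ⊗ p1⊥)
      [⊗]  ⊢ p1, p1, (p1⊥ ⊗ p1⊥)
        [Ax]  ⊢ p1, p1⊥
        [Ax]  ⊢ p1, p1⊥
      [Ax]  ⊢ p1, p1⊥
  [⊗]  ⊢ p1, p1, (p1⊥ ⊗ p1⊥)
    [Ax]  ⊢ p1, p1⊥
    [Ax]  ⊢ p1, p1⊥

Result: YES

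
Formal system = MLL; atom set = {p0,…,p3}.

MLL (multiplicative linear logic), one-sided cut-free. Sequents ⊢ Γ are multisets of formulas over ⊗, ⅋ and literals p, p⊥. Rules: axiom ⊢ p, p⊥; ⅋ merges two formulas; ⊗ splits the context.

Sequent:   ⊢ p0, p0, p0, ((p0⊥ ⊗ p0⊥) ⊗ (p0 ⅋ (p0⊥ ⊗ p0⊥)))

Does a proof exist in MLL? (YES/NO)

Derivation trace:
[⊗]  ⊢ p0, p0, p0, ((p0⊥ ⊗ p0⊥) ⊗ (p0 ⅋ (p0⊥ ⊗ p0⊥)))
  [⊗]  ⊢ p0, p0, (p0⊥ ⊗ p0⊥)
    [Ax]  ⊢ p0, p0⊥
    [Ax]  ⊢ p0, p0⊥
  [⅋]  ⊢ p0, (p0 ⅋ (p0⊥ ⊗ p0⊥))
    [⊗]  ⊢ p0, p0, (p0⊥ ⊗ p0⊥)
      [Ax]  ⊢ p0, p0⊥
      [Ax]  ⊢ p0, p0⊥

Result: YES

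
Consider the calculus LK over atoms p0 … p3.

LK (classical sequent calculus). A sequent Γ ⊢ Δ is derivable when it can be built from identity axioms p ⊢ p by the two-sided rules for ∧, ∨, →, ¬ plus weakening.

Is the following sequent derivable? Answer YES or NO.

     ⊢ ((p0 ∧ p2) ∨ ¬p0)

Search for a countermodel by truth-table:
  v=0000: Γ:[] Δ:[((p0 ∧ p2) ∨ ¬p0)=T] refutes=False
  v=0001: Γ:[] Δ:[((p0 ∧ p2) ∨ ¬p0)=T] refutes=False
  v=0010: Γ:[] Δ:[((p0 ∧ p2) ∨ ¬p0)=T] refutes=False
  v=0011: Γ:[] Δ:[((p0 ∧ p2) ∨ ¬p0)=T] refutes=False
  v=0100: Γ:[] Δ:[((p0 ∧ p2) ∨ ¬p0)=T] refutes=False
  v=0101: Γ:[] Δ:[((p0 ∧ p2) ∨ ¬p0)=T] refutes=False
  v=0110: Γ:[] Δ:[((p0 ∧ p2) ∨ ¬p0)=T] refutes=False
  v=0111: Γ:[] Δ:[((p0 ∧ p2) ∨ ¬p0)=T] refutes=False
  v=1000: Γ:[] Δ:[((p0 ∧ p2) ∨ ¬p0)=F] refutes=True  ← countermodel

Result: NO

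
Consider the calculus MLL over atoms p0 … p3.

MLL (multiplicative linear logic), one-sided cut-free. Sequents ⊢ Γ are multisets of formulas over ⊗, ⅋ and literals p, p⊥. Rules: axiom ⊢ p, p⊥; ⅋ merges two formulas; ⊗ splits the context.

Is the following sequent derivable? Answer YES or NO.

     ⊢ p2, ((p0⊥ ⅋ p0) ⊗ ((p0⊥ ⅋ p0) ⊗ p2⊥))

Proof tree:
[⊗]  ⊢ p2, ((p0⊥ ⅋ p0) ⊗ ((p0⊥ ⅋ p0) ⊗ p2⊥))
  [⅋]  ⊢ (p0⊥ ⅋ p0)
    [Ax]  ⊢ p0, p0⊥
  [⊗]  ⊢ p2, ((p0⊥ ⅋ p0) ⊗ p2⊥)
    [⅋]  ⊢ (p0⊥ ⅋ p0)
      [Ax]  ⊢ p0, p0⊥
    [Ax]  ⊢ p2, p2⊥

Result: YES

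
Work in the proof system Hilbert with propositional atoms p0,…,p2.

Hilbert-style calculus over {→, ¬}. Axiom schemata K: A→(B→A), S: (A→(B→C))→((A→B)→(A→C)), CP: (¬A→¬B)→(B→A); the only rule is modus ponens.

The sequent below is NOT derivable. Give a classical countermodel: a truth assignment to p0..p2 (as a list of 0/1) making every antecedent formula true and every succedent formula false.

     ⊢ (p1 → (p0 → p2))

Truth-table refutation:
  v=000: Γ:[] Δ:[(p1 → (p0 → p2))=T] refutes=False
  v=001: Γ:[] Δ:[(p1 → (p0 → p2))=T] refutes=False
  v=010: Γ:[] Δ:[(p1 → (p0 → p2))=T] refutes=False
  v=011: Γ:[] Δ:[(p1 → (p0 → p2))=T] refutes=False
  v=100: Γ:[] Δ:[(p1 → (p0 → p2))=T] refutes=False
  v=101: Γ:[] Δ:[(p1 → (p0 → p2))=T] refutes=False
  v=110: Γ:[] Δ:[(p1 → (p0 → p2))=F] refutes=True  ← countermodel

Result: [1, 1, 0]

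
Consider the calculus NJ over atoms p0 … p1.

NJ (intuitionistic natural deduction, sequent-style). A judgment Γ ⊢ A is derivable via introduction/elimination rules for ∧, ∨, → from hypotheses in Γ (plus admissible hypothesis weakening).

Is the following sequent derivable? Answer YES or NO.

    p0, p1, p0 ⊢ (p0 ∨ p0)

Derivation trace:
[Wk] p0, p1, p0 ⊢ (p0 ∨ p0)
  [Wk] p0, p1 ⊢ (p0 ∨ p0)
    [∨I₁] p0 ⊢ (p0 ∨ p0)
      [Ax] p0 ⊢ p0

Result: YES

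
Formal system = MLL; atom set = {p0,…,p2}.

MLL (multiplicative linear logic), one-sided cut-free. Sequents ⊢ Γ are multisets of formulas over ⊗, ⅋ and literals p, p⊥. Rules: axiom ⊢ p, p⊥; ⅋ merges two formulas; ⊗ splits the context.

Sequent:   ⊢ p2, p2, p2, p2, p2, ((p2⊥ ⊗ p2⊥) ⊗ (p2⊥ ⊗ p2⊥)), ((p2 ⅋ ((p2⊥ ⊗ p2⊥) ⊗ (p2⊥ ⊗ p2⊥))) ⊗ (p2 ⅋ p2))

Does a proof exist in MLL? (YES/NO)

Derivation trace:
[⊗]  ⊢ p2, p2, p2, p2, p2, ((p2⊥ ⊗ p2⊥) ⊗ (p2⊥ ⊗ p2⊥)), ((p2 ⅋ ((p2⊥ ⊗ p2⊥) ⊗ (p2⊥ ⊗ p2⊥))) ⊗ (p2 ⅋ p2))
  [⅋]  ⊢ p2, p2, p2, (p2 ⅋ ((p2⊥ ⊗ p2⊥) ⊗ (p2⊥ ⊗ p2⊥)))
    [⊗]  ⊢ p2, p2, p2, p2, ((p2⊥ ⊗ p2⊥) ⊗ (p2⊥ ⊗ p2⊥))
      [⊗]  ⊢ p2, p2, (p2⊥ ⊗ p2⊥)
        [Ax]  ⊢ p2, p2⊥
        [Ax]  ⊢ p2, p2⊥
      [⊗]  ⊢ p2, p2, (p2⊥ ⊗ p2⊥)
        [Ax]  ⊢ p2, p2⊥
        [Ax]  ⊢ p2, p2⊥
  [⅋]  ⊢ p2, p2, ((p2⊥ ⊗ p2⊥) ⊗ (p2⊥ ⊗ p2⊥)), (p2 ⅋ p2)
    [⊗]  ⊢ p2, p2, p2, p2, ((p2⊥ ⊗ p2⊥) ⊗ (p2⊥ ⊗ p2⊥))
      [⊗]  ⊢ p2, p2, (p2⊥ ⊗ p2⊥)
        [Ax]  ⊢ p2, p2⊥
        [Ax]  ⊢ p2, p2⊥
      [⊗]  ⊢ p2, p2, (p2⊥ ⊗ p2⊥)
        [Ax]  ⊢ p2, p2⊥
        [Ax]  ⊢ p2, p2⊥

Result: YES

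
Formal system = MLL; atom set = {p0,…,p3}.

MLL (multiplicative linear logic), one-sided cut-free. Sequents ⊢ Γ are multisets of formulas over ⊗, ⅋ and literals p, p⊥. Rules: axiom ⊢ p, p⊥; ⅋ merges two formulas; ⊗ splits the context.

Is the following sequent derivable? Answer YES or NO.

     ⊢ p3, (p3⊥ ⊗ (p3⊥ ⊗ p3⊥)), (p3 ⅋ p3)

Proof tree:
[⅋]  ⊢ p3, (p3⊥ ⊗ (p3⊥ ⊗ p3⊥)), (p3 ⅋ p3)
  [⊗]  ⊢ p3, p3, p3, (p3⊥ ⊗ (p3⊥ ⊗ p3⊥))
    [Ax]  ⊢ p3, p3⊥
    [⊗]  ⊢ p3, p3, (p3⊥ ⊗ p3⊥)
      [Ax]  ⊢ p3, p3⊥
      [Ax]  ⊢ p3, p3⊥

Result: YES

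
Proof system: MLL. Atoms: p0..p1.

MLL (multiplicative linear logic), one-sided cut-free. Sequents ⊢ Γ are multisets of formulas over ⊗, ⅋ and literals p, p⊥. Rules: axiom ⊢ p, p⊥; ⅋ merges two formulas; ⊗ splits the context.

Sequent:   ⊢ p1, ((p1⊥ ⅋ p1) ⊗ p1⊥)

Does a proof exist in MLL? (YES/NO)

Derivation (root first):
[⊗]  ⊢ p1, ((p1⊥ ⅋ p1) ⊗ p1⊥)
  [⅋]  ⊢ (p1⊥ ⅋ p1)
    [Ax]  ⊢ p1, p1⊥
  [Ax]  ⊢ p1, p1⊥

Result: YES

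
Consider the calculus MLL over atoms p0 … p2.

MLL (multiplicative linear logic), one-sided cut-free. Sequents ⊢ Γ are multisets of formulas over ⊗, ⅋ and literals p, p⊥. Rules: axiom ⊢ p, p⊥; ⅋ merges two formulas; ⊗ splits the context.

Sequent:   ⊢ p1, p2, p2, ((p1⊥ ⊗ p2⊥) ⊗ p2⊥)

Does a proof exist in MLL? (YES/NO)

Derivation trace:
[⊗]  ⊢ p1, p2, p2, ((p1⊥ ⊗ p2⊥) ⊗ p2⊥)
  [⊗]  ⊢ p1, p2, (p1⊥ ⊗ p2⊥)
    [Ax]  ⊢ p1, p1⊥
    [Ax]  ⊢ p2, p2⊥
  [Ax]  ⊢ p2, p2⊥

Result: YES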